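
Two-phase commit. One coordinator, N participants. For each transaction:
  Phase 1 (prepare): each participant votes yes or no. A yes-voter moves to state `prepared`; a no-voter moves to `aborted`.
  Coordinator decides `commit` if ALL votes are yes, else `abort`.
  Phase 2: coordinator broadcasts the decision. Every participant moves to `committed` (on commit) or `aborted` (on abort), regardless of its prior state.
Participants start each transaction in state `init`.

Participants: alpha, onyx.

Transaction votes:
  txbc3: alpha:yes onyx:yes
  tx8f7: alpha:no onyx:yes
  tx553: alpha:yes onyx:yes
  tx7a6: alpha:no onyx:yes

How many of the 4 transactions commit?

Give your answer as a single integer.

Answer: 2

Derivation:
txbc3: all yes -> commit (commits=1)
tx8f7: no from alpha -> abort (commits=1)
tx553: all yes -> commit (commits=2)
tx7a6: no from alpha -> abort (commits=2)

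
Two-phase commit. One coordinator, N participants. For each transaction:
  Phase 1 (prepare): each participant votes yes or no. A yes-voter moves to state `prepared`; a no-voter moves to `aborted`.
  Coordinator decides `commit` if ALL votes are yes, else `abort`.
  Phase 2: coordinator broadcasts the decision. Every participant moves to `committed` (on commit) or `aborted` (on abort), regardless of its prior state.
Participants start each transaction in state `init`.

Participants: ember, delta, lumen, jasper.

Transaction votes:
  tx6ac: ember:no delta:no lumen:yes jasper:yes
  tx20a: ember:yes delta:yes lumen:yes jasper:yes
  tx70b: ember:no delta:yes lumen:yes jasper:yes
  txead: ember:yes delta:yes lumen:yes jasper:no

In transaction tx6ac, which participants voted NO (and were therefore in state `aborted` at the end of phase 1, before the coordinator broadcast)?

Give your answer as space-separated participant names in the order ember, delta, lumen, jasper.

Txn tx6ac phase 1: ember no -> aborted; delta no -> aborted; lumen yes -> prepared; jasper yes -> prepared

Answer: ember delta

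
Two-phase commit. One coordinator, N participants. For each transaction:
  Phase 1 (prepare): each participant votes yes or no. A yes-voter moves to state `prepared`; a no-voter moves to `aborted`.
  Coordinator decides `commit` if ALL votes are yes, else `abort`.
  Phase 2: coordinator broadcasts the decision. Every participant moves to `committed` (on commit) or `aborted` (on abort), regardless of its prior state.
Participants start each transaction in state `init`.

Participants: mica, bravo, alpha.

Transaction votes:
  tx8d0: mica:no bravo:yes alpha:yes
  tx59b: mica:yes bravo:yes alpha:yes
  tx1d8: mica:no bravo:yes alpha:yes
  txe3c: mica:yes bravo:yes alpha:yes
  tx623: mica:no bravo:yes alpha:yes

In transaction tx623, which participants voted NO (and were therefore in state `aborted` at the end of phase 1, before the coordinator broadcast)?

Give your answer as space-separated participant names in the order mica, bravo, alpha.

Txn tx623 phase 1: mica no -> aborted; bravo yes -> prepared; alpha yes -> prepared

Answer: mica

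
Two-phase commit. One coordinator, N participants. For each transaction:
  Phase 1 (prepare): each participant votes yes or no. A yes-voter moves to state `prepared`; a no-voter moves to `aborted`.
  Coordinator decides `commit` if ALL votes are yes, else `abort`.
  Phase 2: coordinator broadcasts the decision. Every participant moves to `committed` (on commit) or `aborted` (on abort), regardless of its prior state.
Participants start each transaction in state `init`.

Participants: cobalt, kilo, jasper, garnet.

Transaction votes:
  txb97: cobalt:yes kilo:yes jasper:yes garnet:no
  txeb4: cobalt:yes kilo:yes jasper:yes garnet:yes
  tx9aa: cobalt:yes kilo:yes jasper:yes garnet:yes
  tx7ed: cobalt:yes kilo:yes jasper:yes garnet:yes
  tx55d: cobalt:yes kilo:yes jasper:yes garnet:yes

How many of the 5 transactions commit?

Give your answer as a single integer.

Answer: 4

Derivation:
txb97: no from garnet -> abort (commits=0)
txeb4: all yes -> commit (commits=1)
tx9aa: all yes -> commit (commits=2)
tx7ed: all yes -> commit (commits=3)
tx55d: all yes -> commit (commits=4)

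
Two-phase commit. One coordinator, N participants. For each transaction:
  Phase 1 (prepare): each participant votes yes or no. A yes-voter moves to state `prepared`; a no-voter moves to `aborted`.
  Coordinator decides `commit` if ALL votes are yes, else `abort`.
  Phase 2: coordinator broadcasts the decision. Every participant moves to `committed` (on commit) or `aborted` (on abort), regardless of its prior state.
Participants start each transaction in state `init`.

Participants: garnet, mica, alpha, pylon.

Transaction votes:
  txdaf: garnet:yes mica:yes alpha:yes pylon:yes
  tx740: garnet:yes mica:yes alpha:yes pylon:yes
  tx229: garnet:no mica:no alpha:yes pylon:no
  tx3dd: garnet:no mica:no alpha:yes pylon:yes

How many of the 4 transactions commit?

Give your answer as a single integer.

txdaf: all yes -> commit (commits=1)
tx740: all yes -> commit (commits=2)
tx229: no from garnet, mica, pylon -> abort (commits=2)
tx3dd: no from garnet, mica -> abort (commits=2)

Answer: 2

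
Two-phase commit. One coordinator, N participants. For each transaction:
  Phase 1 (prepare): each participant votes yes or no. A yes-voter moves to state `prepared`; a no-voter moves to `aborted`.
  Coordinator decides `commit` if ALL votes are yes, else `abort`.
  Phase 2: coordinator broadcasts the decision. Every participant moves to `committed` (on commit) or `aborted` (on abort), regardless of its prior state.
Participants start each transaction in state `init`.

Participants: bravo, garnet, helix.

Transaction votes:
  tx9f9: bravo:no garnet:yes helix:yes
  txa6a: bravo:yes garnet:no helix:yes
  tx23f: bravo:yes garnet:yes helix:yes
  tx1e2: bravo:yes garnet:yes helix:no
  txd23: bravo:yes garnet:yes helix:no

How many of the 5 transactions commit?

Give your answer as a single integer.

Answer: 1

Derivation:
tx9f9: no from bravo -> abort (commits=0)
txa6a: no from garnet -> abort (commits=0)
tx23f: all yes -> commit (commits=1)
tx1e2: no from helix -> abort (commits=1)
txd23: no from helix -> abort (commits=1)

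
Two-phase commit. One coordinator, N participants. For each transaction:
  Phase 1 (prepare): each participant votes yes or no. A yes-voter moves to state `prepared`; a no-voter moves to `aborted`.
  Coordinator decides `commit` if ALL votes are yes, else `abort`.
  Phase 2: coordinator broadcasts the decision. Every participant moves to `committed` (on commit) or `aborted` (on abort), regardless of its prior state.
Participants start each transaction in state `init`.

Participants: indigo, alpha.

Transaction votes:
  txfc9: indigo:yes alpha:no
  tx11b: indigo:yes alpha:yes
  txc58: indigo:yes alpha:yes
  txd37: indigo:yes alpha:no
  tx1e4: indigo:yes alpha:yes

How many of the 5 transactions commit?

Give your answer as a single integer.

Answer: 3

Derivation:
txfc9: no from alpha -> abort (commits=0)
tx11b: all yes -> commit (commits=1)
txc58: all yes -> commit (commits=2)
txd37: no from alpha -> abort (commits=2)
tx1e4: all yes -> commit (commits=3)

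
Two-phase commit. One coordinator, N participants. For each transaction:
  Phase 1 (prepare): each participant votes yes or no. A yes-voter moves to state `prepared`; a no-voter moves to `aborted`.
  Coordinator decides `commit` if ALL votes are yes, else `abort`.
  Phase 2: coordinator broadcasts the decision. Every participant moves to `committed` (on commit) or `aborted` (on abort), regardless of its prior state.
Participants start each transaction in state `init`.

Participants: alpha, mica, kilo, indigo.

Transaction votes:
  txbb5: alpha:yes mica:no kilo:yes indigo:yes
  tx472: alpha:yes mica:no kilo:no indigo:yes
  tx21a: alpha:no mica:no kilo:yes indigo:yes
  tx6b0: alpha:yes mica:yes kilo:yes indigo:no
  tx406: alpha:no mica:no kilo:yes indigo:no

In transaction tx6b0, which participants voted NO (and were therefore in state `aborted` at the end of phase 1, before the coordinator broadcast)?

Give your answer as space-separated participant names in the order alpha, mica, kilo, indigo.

Txn tx6b0 phase 1: alpha yes -> prepared; mica yes -> prepared; kilo yes -> prepared; indigo no -> aborted

Answer: indigo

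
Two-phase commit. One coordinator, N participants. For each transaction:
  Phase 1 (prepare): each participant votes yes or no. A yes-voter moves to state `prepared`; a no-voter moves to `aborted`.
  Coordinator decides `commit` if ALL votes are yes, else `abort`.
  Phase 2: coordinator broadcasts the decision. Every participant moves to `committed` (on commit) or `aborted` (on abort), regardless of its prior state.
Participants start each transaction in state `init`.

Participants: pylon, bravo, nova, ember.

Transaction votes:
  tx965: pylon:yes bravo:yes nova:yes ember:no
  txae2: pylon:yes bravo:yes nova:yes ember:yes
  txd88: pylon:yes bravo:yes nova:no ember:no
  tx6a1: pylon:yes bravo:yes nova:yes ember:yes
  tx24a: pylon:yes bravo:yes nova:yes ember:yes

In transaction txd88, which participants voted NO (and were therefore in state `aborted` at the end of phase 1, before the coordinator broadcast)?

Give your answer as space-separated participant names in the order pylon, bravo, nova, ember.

Txn txd88 phase 1: pylon yes -> prepared; bravo yes -> prepared; nova no -> aborted; ember no -> aborted

Answer: nova ember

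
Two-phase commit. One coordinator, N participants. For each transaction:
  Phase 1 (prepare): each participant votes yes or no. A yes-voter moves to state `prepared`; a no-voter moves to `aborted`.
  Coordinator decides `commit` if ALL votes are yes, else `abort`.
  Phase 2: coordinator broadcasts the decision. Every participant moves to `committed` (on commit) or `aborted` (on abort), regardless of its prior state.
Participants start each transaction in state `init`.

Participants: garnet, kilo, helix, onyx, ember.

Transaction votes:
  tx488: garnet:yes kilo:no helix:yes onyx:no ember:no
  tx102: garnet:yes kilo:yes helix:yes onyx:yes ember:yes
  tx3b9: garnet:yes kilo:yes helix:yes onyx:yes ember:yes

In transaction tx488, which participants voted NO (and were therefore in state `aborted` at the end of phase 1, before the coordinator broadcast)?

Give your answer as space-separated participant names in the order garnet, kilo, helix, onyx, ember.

Txn tx488 phase 1: garnet yes -> prepared; kilo no -> aborted; helix yes -> prepared; onyx no -> aborted; ember no -> aborted

Answer: kilo onyx ember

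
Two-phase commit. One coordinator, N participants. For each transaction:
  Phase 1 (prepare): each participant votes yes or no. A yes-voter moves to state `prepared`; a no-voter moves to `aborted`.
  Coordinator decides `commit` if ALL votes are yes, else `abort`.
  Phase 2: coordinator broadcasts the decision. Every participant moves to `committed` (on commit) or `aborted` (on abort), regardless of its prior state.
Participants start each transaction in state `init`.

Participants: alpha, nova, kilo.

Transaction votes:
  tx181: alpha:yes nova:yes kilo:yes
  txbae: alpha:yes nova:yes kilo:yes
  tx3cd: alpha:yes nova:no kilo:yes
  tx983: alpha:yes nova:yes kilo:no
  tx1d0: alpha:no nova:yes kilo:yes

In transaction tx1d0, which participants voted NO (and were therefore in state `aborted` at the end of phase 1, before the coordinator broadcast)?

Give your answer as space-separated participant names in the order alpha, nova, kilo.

Answer: alpha

Derivation:
Txn tx1d0 phase 1: alpha no -> aborted; nova yes -> prepared; kilo yes -> prepared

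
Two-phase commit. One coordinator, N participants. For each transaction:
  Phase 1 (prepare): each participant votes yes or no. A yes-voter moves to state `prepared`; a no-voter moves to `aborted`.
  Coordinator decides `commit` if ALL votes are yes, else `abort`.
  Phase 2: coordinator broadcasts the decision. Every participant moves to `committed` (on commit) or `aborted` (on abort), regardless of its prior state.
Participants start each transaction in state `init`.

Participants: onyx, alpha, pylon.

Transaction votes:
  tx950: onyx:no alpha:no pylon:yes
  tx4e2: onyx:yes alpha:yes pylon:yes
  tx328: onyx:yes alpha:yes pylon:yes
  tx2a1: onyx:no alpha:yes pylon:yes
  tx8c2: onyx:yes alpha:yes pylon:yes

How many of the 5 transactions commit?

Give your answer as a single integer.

tx950: no from onyx, alpha -> abort (commits=0)
tx4e2: all yes -> commit (commits=1)
tx328: all yes -> commit (commits=2)
tx2a1: no from onyx -> abort (commits=2)
tx8c2: all yes -> commit (commits=3)

Answer: 3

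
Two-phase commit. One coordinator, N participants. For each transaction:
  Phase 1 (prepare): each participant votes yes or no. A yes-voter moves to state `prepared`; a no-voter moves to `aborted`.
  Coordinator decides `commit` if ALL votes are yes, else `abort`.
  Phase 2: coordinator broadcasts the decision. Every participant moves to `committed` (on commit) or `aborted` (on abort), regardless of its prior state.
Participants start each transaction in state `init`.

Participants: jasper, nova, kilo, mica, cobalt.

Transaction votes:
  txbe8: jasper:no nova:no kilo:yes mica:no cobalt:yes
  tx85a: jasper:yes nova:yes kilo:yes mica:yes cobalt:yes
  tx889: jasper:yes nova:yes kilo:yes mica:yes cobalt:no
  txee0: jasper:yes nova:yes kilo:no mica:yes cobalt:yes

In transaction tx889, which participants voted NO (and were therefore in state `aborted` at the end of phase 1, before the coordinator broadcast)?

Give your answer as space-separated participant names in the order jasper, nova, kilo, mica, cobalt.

Txn tx889 phase 1: jasper yes -> prepared; nova yes -> prepared; kilo yes -> prepared; mica yes -> prepared; cobalt no -> aborted

Answer: cobalt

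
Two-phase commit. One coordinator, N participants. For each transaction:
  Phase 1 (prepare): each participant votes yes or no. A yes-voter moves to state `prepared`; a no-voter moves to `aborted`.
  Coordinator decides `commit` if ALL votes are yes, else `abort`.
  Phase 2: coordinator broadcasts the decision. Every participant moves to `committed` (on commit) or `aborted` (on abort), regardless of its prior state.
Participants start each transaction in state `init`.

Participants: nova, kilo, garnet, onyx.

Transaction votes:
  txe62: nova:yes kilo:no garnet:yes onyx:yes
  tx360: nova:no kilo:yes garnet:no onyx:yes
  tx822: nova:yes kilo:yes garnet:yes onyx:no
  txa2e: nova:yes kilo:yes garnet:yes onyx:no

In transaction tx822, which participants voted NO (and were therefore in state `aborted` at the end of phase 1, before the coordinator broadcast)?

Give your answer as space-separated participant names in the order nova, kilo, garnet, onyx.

Txn tx822 phase 1: nova yes -> prepared; kilo yes -> prepared; garnet yes -> prepared; onyx no -> aborted

Answer: onyx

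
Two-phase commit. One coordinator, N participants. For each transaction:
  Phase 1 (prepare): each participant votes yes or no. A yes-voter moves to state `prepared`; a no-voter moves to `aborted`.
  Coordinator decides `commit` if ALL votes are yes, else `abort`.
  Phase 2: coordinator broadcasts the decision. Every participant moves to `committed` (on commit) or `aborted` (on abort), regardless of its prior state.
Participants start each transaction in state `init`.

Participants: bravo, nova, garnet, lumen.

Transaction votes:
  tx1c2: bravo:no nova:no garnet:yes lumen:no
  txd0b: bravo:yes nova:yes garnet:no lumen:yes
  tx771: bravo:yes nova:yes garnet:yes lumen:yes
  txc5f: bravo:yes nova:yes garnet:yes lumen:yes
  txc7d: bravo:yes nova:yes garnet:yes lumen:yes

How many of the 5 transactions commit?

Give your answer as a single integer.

Answer: 3

Derivation:
tx1c2: no from bravo, nova, lumen -> abort (commits=0)
txd0b: no from garnet -> abort (commits=0)
tx771: all yes -> commit (commits=1)
txc5f: all yes -> commit (commits=2)
txc7d: all yes -> commit (commits=3)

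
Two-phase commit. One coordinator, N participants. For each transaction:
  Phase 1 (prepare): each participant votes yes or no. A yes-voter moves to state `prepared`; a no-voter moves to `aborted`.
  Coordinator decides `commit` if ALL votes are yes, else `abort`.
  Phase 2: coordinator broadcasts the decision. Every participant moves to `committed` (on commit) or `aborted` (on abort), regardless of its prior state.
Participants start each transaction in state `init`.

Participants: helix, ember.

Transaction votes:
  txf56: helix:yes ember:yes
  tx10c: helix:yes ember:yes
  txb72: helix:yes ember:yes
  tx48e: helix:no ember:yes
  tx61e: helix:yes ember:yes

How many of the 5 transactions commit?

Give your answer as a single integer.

txf56: all yes -> commit (commits=1)
tx10c: all yes -> commit (commits=2)
txb72: all yes -> commit (commits=3)
tx48e: no from helix -> abort (commits=3)
tx61e: all yes -> commit (commits=4)

Answer: 4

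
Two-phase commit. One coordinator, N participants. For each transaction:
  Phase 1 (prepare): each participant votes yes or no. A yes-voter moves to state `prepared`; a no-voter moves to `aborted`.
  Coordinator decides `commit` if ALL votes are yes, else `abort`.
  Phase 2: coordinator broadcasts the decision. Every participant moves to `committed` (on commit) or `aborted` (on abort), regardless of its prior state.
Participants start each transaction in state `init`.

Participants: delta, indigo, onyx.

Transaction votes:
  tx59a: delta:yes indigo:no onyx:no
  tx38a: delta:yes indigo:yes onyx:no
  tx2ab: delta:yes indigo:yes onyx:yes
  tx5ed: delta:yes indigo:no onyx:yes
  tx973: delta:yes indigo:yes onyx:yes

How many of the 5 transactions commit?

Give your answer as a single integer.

Answer: 2

Derivation:
tx59a: no from indigo, onyx -> abort (commits=0)
tx38a: no from onyx -> abort (commits=0)
tx2ab: all yes -> commit (commits=1)
tx5ed: no from indigo -> abort (commits=1)
tx973: all yes -> commit (commits=2)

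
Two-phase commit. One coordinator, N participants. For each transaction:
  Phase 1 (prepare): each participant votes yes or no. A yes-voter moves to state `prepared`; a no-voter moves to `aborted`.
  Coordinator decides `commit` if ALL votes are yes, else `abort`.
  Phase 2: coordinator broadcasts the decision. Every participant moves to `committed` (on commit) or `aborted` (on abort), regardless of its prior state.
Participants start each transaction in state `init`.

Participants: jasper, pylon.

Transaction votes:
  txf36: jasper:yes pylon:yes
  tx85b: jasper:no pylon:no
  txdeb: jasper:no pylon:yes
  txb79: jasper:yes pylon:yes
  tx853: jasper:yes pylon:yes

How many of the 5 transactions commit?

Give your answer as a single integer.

Answer: 3

Derivation:
txf36: all yes -> commit (commits=1)
tx85b: no from jasper, pylon -> abort (commits=1)
txdeb: no from jasper -> abort (commits=1)
txb79: all yes -> commit (commits=2)
tx853: all yes -> commit (commits=3)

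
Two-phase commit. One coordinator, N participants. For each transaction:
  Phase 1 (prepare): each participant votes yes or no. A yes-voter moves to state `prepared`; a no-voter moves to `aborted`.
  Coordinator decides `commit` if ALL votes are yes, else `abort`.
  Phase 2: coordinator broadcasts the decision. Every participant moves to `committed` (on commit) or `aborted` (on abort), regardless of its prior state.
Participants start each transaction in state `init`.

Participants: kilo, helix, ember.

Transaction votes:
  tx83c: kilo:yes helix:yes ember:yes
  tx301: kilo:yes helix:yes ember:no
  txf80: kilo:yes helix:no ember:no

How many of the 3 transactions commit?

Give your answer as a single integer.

tx83c: all yes -> commit (commits=1)
tx301: no from ember -> abort (commits=1)
txf80: no from helix, ember -> abort (commits=1)

Answer: 1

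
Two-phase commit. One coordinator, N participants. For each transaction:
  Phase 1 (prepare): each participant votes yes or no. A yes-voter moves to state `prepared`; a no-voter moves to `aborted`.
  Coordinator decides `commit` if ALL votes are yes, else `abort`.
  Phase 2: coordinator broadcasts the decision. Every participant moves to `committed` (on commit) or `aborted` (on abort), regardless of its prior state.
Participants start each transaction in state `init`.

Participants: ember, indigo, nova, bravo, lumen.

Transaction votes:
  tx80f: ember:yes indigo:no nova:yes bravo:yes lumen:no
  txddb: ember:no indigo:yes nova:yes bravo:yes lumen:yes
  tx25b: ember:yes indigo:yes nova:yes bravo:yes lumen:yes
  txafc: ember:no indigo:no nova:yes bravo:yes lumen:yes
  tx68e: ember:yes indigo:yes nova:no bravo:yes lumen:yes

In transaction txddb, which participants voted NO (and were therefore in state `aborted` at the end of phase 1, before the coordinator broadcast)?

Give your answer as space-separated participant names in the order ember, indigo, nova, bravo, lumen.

Txn txddb phase 1: ember no -> aborted; indigo yes -> prepared; nova yes -> prepared; bravo yes -> prepared; lumen yes -> prepared

Answer: ember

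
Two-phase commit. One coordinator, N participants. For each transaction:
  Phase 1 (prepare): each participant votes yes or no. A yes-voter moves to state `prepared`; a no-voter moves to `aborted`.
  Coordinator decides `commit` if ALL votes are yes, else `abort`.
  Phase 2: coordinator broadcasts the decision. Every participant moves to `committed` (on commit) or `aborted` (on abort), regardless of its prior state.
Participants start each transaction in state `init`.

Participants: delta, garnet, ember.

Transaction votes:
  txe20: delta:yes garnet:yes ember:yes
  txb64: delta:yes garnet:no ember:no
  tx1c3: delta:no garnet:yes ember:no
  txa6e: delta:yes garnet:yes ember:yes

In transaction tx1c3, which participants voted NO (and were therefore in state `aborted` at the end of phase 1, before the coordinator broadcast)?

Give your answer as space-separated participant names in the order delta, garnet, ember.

Txn tx1c3 phase 1: delta no -> aborted; garnet yes -> prepared; ember no -> aborted

Answer: delta ember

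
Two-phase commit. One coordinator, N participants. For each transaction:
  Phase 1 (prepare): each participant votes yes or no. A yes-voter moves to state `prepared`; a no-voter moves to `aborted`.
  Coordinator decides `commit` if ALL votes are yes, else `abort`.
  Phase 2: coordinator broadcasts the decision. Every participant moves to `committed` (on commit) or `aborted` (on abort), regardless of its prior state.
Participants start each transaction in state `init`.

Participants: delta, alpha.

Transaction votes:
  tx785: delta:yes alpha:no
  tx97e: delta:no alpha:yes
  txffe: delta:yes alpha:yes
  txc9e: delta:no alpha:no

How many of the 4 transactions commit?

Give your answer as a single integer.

tx785: no from alpha -> abort (commits=0)
tx97e: no from delta -> abort (commits=0)
txffe: all yes -> commit (commits=1)
txc9e: no from delta, alpha -> abort (commits=1)

Answer: 1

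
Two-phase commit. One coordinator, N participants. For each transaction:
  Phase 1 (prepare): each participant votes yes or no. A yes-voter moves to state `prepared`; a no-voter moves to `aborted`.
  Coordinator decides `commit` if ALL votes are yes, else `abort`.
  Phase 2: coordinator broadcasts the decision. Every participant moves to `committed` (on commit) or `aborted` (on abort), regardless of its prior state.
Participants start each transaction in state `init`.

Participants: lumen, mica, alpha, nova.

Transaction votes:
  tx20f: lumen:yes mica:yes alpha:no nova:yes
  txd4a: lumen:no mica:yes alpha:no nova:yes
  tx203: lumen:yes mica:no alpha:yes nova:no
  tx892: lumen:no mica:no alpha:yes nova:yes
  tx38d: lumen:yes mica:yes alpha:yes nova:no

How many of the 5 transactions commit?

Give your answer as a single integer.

tx20f: no from alpha -> abort (commits=0)
txd4a: no from lumen, alpha -> abort (commits=0)
tx203: no from mica, nova -> abort (commits=0)
tx892: no from lumen, mica -> abort (commits=0)
tx38d: no from nova -> abort (commits=0)

Answer: 0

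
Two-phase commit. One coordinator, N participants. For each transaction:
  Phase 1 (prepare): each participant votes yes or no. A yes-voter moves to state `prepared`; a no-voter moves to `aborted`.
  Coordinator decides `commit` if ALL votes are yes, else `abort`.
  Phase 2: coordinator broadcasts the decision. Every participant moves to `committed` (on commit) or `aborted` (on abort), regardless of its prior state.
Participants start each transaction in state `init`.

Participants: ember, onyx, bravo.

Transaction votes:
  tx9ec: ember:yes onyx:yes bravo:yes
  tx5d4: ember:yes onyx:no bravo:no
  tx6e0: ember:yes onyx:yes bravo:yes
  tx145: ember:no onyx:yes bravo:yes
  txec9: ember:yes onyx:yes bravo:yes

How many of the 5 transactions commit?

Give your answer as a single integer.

tx9ec: all yes -> commit (commits=1)
tx5d4: no from onyx, bravo -> abort (commits=1)
tx6e0: all yes -> commit (commits=2)
tx145: no from ember -> abort (commits=2)
txec9: all yes -> commit (commits=3)

Answer: 3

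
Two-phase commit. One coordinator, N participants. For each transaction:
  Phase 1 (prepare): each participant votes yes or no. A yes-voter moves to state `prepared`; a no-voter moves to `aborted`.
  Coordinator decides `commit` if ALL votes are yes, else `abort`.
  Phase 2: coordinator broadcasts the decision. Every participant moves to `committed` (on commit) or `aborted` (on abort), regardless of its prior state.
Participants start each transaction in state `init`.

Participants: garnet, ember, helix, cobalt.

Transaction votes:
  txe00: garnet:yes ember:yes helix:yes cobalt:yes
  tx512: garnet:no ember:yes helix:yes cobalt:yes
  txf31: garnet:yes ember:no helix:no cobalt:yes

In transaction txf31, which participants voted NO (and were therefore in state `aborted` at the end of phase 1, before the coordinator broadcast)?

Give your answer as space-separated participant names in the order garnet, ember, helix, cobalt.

Answer: ember helix

Derivation:
Txn txf31 phase 1: garnet yes -> prepared; ember no -> aborted; helix no -> aborted; cobalt yes -> prepared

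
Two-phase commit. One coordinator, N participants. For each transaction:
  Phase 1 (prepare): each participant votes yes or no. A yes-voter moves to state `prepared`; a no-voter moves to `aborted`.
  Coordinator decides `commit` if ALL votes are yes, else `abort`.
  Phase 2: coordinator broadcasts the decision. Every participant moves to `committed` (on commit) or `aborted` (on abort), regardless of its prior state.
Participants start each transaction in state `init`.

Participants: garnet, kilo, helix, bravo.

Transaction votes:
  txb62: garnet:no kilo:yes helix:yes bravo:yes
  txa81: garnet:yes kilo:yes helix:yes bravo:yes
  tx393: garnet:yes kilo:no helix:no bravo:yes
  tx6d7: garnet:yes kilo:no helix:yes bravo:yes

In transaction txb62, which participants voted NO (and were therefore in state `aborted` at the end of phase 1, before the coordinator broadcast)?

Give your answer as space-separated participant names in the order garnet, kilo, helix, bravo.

Answer: garnet

Derivation:
Txn txb62 phase 1: garnet no -> aborted; kilo yes -> prepared; helix yes -> prepared; bravo yes -> prepared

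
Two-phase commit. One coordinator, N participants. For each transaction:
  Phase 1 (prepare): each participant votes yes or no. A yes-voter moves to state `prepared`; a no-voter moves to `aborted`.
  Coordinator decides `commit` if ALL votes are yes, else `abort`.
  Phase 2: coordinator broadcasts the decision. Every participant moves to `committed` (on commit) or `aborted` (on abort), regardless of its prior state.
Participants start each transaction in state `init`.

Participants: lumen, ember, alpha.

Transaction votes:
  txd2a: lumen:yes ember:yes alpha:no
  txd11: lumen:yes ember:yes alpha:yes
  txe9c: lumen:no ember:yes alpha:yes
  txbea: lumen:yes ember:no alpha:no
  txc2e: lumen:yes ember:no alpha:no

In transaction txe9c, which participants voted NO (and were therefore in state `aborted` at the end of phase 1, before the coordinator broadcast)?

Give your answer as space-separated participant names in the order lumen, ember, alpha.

Answer: lumen

Derivation:
Txn txe9c phase 1: lumen no -> aborted; ember yes -> prepared; alpha yes -> prepared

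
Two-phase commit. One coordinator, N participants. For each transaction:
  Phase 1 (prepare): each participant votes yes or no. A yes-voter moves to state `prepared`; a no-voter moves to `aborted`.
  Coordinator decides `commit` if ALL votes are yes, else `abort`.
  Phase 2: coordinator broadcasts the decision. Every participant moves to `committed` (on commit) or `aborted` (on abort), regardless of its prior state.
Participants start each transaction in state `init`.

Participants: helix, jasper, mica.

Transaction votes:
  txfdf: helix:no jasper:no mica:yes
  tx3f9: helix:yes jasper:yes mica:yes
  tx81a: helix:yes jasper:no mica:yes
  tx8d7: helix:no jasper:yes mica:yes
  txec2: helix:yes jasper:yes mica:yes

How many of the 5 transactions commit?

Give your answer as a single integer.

txfdf: no from helix, jasper -> abort (commits=0)
tx3f9: all yes -> commit (commits=1)
tx81a: no from jasper -> abort (commits=1)
tx8d7: no from helix -> abort (commits=1)
txec2: all yes -> commit (commits=2)

Answer: 2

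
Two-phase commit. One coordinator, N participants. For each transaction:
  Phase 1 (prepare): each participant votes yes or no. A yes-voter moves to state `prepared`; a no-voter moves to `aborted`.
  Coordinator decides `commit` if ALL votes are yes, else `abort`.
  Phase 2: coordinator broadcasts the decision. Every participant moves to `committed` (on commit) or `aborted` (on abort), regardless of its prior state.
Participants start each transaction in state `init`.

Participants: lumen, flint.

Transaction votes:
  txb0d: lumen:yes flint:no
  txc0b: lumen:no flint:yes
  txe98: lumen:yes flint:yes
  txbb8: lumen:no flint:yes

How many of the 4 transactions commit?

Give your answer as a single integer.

Answer: 1

Derivation:
txb0d: no from flint -> abort (commits=0)
txc0b: no from lumen -> abort (commits=0)
txe98: all yes -> commit (commits=1)
txbb8: no from lumen -> abort (commits=1)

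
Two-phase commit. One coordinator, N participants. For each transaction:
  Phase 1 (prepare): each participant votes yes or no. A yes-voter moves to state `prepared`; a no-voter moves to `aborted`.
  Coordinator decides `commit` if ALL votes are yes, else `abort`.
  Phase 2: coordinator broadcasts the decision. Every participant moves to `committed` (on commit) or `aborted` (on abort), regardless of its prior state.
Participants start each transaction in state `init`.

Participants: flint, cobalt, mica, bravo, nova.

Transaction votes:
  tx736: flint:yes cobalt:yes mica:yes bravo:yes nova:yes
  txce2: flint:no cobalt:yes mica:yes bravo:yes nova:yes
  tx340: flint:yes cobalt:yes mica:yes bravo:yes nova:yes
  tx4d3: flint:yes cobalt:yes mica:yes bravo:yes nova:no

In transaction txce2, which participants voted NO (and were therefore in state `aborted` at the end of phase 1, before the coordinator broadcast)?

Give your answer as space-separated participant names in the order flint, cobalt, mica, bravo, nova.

Answer: flint

Derivation:
Txn txce2 phase 1: flint no -> aborted; cobalt yes -> prepared; mica yes -> prepared; bravo yes -> prepared; nova yes -> prepared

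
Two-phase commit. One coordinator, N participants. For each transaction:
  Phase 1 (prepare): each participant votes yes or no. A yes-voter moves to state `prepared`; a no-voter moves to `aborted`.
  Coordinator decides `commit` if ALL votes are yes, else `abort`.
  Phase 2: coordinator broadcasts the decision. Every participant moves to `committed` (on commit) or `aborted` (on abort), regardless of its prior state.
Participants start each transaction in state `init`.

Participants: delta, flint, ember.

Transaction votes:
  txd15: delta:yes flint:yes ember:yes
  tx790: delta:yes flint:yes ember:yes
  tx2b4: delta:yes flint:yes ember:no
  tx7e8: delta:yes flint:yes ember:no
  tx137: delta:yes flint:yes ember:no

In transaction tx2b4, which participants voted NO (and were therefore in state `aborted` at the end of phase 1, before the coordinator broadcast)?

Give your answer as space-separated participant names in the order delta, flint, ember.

Answer: ember

Derivation:
Txn tx2b4 phase 1: delta yes -> prepared; flint yes -> prepared; ember no -> aborted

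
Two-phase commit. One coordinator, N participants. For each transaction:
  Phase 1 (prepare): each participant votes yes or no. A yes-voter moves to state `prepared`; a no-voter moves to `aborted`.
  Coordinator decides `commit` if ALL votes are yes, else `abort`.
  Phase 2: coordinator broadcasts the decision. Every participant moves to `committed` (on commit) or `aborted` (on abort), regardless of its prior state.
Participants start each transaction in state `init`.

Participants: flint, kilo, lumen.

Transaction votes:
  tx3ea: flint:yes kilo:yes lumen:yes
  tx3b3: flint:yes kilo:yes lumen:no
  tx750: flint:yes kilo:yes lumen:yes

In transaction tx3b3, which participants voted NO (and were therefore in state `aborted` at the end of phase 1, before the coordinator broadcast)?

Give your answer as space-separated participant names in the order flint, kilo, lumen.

Answer: lumen

Derivation:
Txn tx3b3 phase 1: flint yes -> prepared; kilo yes -> prepared; lumen no -> aborted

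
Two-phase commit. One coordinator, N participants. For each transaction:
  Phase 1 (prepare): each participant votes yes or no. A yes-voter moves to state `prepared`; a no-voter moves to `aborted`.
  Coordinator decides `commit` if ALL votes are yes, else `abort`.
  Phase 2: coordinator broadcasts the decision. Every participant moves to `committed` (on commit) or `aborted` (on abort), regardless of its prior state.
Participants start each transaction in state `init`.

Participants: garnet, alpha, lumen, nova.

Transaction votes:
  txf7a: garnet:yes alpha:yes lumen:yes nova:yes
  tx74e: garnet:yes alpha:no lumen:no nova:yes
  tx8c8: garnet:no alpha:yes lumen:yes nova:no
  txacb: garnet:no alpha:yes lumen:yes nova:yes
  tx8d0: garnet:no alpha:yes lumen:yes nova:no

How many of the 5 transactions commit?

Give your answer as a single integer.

Answer: 1

Derivation:
txf7a: all yes -> commit (commits=1)
tx74e: no from alpha, lumen -> abort (commits=1)
tx8c8: no from garnet, nova -> abort (commits=1)
txacb: no from garnet -> abort (commits=1)
tx8d0: no from garnet, nova -> abort (commits=1)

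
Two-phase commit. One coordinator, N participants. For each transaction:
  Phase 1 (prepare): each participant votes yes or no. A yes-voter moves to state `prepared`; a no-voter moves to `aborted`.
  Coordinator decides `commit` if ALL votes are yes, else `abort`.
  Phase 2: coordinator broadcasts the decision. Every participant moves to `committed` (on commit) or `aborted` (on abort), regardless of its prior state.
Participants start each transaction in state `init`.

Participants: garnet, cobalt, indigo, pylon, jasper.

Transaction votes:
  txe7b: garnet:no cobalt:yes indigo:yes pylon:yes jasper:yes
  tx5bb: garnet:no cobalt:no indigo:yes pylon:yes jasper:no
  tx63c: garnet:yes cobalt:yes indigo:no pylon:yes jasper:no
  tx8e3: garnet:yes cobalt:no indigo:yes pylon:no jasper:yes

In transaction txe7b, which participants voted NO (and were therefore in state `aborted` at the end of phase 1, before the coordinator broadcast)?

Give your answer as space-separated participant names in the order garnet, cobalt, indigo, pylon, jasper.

Answer: garnet

Derivation:
Txn txe7b phase 1: garnet no -> aborted; cobalt yes -> prepared; indigo yes -> prepared; pylon yes -> prepared; jasper yes -> prepared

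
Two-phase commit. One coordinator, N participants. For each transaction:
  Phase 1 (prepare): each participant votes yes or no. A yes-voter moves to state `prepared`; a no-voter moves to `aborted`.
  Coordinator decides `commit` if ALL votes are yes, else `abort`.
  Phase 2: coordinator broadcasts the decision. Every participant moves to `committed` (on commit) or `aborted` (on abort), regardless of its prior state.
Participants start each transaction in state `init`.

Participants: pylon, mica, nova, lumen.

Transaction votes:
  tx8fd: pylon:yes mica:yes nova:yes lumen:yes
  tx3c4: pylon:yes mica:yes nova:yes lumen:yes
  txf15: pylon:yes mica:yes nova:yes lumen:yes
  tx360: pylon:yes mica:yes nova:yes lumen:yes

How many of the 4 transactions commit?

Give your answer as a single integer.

Answer: 4

Derivation:
tx8fd: all yes -> commit (commits=1)
tx3c4: all yes -> commit (commits=2)
txf15: all yes -> commit (commits=3)
tx360: all yes -> commit (commits=4)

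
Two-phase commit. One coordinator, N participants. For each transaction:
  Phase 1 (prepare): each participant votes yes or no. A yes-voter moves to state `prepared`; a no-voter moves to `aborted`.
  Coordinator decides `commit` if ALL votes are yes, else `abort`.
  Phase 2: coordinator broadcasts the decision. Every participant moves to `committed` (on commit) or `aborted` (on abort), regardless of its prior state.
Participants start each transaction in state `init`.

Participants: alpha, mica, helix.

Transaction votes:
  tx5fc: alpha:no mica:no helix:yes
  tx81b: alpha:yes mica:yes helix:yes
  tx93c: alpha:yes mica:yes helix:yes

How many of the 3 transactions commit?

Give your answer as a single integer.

Answer: 2

Derivation:
tx5fc: no from alpha, mica -> abort (commits=0)
tx81b: all yes -> commit (commits=1)
tx93c: all yes -> commit (commits=2)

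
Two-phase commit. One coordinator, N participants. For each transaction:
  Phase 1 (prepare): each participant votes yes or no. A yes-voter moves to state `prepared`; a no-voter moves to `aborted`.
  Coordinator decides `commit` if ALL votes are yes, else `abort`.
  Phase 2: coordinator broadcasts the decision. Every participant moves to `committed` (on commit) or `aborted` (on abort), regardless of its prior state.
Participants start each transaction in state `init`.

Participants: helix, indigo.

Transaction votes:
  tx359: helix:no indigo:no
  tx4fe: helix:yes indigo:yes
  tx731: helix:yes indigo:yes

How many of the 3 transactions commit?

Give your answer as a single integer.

tx359: no from helix, indigo -> abort (commits=0)
tx4fe: all yes -> commit (commits=1)
tx731: all yes -> commit (commits=2)

Answer: 2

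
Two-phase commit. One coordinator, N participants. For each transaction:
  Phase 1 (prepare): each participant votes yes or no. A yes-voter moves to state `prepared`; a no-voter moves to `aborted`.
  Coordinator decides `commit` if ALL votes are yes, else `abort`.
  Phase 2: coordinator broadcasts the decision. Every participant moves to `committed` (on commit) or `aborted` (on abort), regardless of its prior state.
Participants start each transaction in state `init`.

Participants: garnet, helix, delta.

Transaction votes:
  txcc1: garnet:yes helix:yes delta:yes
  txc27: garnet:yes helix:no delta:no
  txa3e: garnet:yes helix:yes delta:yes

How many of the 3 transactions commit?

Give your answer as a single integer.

txcc1: all yes -> commit (commits=1)
txc27: no from helix, delta -> abort (commits=1)
txa3e: all yes -> commit (commits=2)

Answer: 2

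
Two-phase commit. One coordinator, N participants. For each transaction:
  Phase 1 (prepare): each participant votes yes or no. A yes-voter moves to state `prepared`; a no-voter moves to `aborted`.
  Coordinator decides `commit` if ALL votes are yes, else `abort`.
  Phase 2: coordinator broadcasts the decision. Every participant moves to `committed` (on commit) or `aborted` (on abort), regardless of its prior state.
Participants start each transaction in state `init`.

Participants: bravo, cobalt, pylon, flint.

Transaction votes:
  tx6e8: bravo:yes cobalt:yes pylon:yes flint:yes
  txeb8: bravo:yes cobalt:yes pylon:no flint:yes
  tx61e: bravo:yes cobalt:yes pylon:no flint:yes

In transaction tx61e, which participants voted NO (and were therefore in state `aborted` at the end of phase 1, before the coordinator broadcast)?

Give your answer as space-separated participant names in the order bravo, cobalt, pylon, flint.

Answer: pylon

Derivation:
Txn tx61e phase 1: bravo yes -> prepared; cobalt yes -> prepared; pylon no -> aborted; flint yes -> prepared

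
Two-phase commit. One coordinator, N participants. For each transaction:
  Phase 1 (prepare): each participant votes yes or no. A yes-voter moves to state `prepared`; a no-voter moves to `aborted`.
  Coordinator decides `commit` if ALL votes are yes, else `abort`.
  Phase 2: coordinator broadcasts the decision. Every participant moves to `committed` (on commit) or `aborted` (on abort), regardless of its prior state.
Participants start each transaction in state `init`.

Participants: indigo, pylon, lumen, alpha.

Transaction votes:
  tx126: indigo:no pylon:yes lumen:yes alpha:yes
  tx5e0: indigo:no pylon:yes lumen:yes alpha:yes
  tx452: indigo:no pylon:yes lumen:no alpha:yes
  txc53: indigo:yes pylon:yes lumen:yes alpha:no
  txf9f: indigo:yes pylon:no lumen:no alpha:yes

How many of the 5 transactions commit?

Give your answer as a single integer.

Answer: 0

Derivation:
tx126: no from indigo -> abort (commits=0)
tx5e0: no from indigo -> abort (commits=0)
tx452: no from indigo, lumen -> abort (commits=0)
txc53: no from alpha -> abort (commits=0)
txf9f: no from pylon, lumen -> abort (commits=0)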